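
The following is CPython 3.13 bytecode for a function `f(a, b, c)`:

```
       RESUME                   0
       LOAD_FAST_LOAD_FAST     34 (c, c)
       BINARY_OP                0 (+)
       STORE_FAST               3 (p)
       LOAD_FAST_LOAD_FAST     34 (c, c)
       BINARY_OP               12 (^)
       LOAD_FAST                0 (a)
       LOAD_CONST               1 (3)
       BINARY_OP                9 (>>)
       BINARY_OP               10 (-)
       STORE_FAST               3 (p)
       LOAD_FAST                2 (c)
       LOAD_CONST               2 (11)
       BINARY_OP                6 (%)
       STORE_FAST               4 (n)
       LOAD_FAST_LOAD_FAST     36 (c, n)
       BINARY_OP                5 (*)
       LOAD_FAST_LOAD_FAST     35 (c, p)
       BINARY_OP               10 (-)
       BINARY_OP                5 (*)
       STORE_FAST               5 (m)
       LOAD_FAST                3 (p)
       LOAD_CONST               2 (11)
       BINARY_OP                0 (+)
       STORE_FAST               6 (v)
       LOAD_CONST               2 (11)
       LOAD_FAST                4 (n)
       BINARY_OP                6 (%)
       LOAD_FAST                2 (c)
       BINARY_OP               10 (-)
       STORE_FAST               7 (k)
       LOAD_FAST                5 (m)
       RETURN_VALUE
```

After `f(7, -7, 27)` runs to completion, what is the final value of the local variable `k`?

LOAD_FAST_LOAD_FAST c,c → push 27,27. Stack: [27, 27]
BINARY_OP + → 27 + 27 = 54. Stack: [54]
STORE_FAST p → p=54. Stack: []
LOAD_FAST_LOAD_FAST c,c → push 27,27. Stack: [27, 27]
BINARY_OP ^ → 27 ^ 27 = 0. Stack: [0]
LOAD_FAST a → push 7. Stack: [0, 7]
LOAD_CONST → push 3. Stack: [0, 7, 3]
BINARY_OP >> → 7 >> 3 = 0. Stack: [0, 0]
BINARY_OP - → 0 - 0 = 0. Stack: [0]
STORE_FAST p → p=0. Stack: []
LOAD_FAST c → push 27. Stack: [27]
LOAD_CONST → push 11. Stack: [27, 11]
BINARY_OP % → 27 % 11 = 5. Stack: [5]
STORE_FAST n → n=5. Stack: []
LOAD_FAST_LOAD_FAST c,n → push 27,5. Stack: [27, 5]
BINARY_OP * → 27 * 5 = 135. Stack: [135]
LOAD_FAST_LOAD_FAST c,p → push 27,0. Stack: [135, 27, 0]
BINARY_OP - → 27 - 0 = 27. Stack: [135, 27]
BINARY_OP * → 135 * 27 = 3645. Stack: [3645]
STORE_FAST m → m=3645. Stack: []
LOAD_FAST p → push 0. Stack: [0]
LOAD_CONST → push 11. Stack: [0, 11]
BINARY_OP + → 0 + 11 = 11. Stack: [11]
STORE_FAST v → v=11. Stack: []
LOAD_CONST → push 11. Stack: [11]
LOAD_FAST n → push 5. Stack: [11, 5]
BINARY_OP % → 11 % 5 = 1. Stack: [1]
LOAD_FAST c → push 27. Stack: [1, 27]
BINARY_OP - → 1 - 27 = -26. Stack: [-26]
STORE_FAST k → k=-26. Stack: []
LOAD_FAST m → push 3645. Stack: [3645]
RETURN_VALUE → return 3645.

-26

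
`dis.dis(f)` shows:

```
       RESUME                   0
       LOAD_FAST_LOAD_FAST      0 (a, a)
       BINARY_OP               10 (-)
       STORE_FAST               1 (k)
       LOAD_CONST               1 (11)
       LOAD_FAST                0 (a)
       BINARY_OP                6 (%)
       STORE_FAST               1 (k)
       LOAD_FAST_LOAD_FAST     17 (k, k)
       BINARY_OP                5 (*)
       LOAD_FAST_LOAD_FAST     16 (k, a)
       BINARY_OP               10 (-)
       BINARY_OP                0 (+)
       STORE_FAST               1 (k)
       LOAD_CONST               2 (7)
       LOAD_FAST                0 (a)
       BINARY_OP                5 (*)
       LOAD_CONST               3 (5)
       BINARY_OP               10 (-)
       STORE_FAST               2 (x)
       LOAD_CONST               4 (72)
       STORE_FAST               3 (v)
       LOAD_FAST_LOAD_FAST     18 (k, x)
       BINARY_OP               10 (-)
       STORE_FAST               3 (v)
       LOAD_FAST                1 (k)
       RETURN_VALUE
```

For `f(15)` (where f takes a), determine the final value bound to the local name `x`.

100

LOAD_FAST_LOAD_FAST a,a → push 15,15. Stack: [15, 15]
BINARY_OP - → 15 - 15 = 0. Stack: [0]
STORE_FAST k → k=0. Stack: []
LOAD_CONST → push 11. Stack: [11]
LOAD_FAST a → push 15. Stack: [11, 15]
BINARY_OP % → 11 % 15 = 11. Stack: [11]
STORE_FAST k → k=11. Stack: []
LOAD_FAST_LOAD_FAST k,k → push 11,11. Stack: [11, 11]
BINARY_OP * → 11 * 11 = 121. Stack: [121]
LOAD_FAST_LOAD_FAST k,a → push 11,15. Stack: [121, 11, 15]
BINARY_OP - → 11 - 15 = -4. Stack: [121, -4]
BINARY_OP + → 121 + -4 = 117. Stack: [117]
STORE_FAST k → k=117. Stack: []
LOAD_CONST → push 7. Stack: [7]
LOAD_FAST a → push 15. Stack: [7, 15]
BINARY_OP * → 7 * 15 = 105. Stack: [105]
LOAD_CONST → push 5. Stack: [105, 5]
BINARY_OP - → 105 - 5 = 100. Stack: [100]
STORE_FAST x → x=100. Stack: []
LOAD_CONST → push 72. Stack: [72]
STORE_FAST v → v=72. Stack: []
LOAD_FAST_LOAD_FAST k,x → push 117,100. Stack: [117, 100]
BINARY_OP - → 117 - 100 = 17. Stack: [17]
STORE_FAST v → v=17. Stack: []
LOAD_FAST k → push 117. Stack: [117]
RETURN_VALUE → return 117.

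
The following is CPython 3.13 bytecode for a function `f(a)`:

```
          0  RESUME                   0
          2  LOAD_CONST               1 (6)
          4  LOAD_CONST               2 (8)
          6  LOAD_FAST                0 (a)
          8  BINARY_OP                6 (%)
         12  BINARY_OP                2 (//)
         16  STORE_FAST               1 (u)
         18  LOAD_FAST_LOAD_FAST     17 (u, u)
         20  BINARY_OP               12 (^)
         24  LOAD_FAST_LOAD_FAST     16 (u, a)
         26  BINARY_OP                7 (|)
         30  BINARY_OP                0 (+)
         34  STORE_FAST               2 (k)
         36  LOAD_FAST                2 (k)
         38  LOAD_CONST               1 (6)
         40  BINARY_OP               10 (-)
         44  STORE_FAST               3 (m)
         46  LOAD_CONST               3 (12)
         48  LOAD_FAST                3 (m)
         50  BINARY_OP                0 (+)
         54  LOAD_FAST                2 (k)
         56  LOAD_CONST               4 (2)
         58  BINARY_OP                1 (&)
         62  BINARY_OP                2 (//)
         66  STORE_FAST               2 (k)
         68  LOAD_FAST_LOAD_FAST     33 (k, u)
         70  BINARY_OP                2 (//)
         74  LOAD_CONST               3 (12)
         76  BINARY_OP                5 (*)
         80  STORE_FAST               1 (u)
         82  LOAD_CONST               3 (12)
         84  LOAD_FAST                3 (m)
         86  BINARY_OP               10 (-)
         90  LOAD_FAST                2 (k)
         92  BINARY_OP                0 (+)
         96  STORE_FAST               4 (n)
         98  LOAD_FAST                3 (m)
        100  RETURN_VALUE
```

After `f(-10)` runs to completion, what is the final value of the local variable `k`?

LOAD_CONST → push 6. Stack: [6]
LOAD_CONST → push 8. Stack: [6, 8]
LOAD_FAST a → push -10. Stack: [6, 8, -10]
BINARY_OP % → 8 % -10 = -2. Stack: [6, -2]
BINARY_OP // → 6 // -2 = -3. Stack: [-3]
STORE_FAST u → u=-3. Stack: []
LOAD_FAST_LOAD_FAST u,u → push -3,-3. Stack: [-3, -3]
BINARY_OP ^ → -3 ^ -3 = 0. Stack: [0]
LOAD_FAST_LOAD_FAST u,a → push -3,-10. Stack: [0, -3, -10]
BINARY_OP | → -3 | -10 = -1. Stack: [0, -1]
BINARY_OP + → 0 + -1 = -1. Stack: [-1]
STORE_FAST k → k=-1. Stack: []
LOAD_FAST k → push -1. Stack: [-1]
LOAD_CONST → push 6. Stack: [-1, 6]
BINARY_OP - → -1 - 6 = -7. Stack: [-7]
STORE_FAST m → m=-7. Stack: []
LOAD_CONST → push 12. Stack: [12]
LOAD_FAST m → push -7. Stack: [12, -7]
BINARY_OP + → 12 + -7 = 5. Stack: [5]
LOAD_FAST k → push -1. Stack: [5, -1]
LOAD_CONST → push 2. Stack: [5, -1, 2]
BINARY_OP & → -1 & 2 = 2. Stack: [5, 2]
BINARY_OP // → 5 // 2 = 2. Stack: [2]
STORE_FAST k → k=2. Stack: []
LOAD_FAST_LOAD_FAST k,u → push 2,-3. Stack: [2, -3]
BINARY_OP // → 2 // -3 = -1. Stack: [-1]
LOAD_CONST → push 12. Stack: [-1, 12]
BINARY_OP * → -1 * 12 = -12. Stack: [-12]
STORE_FAST u → u=-12. Stack: []
LOAD_CONST → push 12. Stack: [12]
LOAD_FAST m → push -7. Stack: [12, -7]
BINARY_OP - → 12 - -7 = 19. Stack: [19]
LOAD_FAST k → push 2. Stack: [19, 2]
BINARY_OP + → 19 + 2 = 21. Stack: [21]
STORE_FAST n → n=21. Stack: []
LOAD_FAST m → push -7. Stack: [-7]
RETURN_VALUE → return -7.

2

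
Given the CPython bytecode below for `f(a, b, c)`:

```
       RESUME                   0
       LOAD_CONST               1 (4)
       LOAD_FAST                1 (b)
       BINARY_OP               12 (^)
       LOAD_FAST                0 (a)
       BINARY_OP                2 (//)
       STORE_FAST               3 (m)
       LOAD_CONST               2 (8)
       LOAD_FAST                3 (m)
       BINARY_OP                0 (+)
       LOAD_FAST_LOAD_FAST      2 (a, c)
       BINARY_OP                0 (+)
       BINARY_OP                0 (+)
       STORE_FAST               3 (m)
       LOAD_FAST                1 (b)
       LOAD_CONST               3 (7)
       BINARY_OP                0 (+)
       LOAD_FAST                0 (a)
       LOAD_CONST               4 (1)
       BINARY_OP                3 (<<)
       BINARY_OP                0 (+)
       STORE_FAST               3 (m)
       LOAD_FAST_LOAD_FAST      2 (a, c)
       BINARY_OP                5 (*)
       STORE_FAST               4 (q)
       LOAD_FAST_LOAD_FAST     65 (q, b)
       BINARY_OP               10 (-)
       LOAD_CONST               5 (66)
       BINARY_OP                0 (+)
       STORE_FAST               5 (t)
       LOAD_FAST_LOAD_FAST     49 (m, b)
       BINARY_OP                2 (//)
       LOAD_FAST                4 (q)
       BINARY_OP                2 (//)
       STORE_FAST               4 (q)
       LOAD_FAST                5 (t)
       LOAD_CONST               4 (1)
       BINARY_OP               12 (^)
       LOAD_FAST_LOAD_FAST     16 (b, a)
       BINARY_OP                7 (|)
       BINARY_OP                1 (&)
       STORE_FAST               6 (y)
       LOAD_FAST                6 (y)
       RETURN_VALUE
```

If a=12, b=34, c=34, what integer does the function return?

LOAD_CONST → push 4. Stack: [4]
LOAD_FAST b → push 34. Stack: [4, 34]
BINARY_OP ^ → 4 ^ 34 = 38. Stack: [38]
LOAD_FAST a → push 12. Stack: [38, 12]
BINARY_OP // → 38 // 12 = 3. Stack: [3]
STORE_FAST m → m=3. Stack: []
LOAD_CONST → push 8. Stack: [8]
LOAD_FAST m → push 3. Stack: [8, 3]
BINARY_OP + → 8 + 3 = 11. Stack: [11]
LOAD_FAST_LOAD_FAST a,c → push 12,34. Stack: [11, 12, 34]
BINARY_OP + → 12 + 34 = 46. Stack: [11, 46]
BINARY_OP + → 11 + 46 = 57. Stack: [57]
STORE_FAST m → m=57. Stack: []
LOAD_FAST b → push 34. Stack: [34]
LOAD_CONST → push 7. Stack: [34, 7]
BINARY_OP + → 34 + 7 = 41. Stack: [41]
LOAD_FAST a → push 12. Stack: [41, 12]
LOAD_CONST → push 1. Stack: [41, 12, 1]
BINARY_OP << → 12 << 1 = 24. Stack: [41, 24]
BINARY_OP + → 41 + 24 = 65. Stack: [65]
STORE_FAST m → m=65. Stack: []
LOAD_FAST_LOAD_FAST a,c → push 12,34. Stack: [12, 34]
BINARY_OP * → 12 * 34 = 408. Stack: [408]
STORE_FAST q → q=408. Stack: []
LOAD_FAST_LOAD_FAST q,b → push 408,34. Stack: [408, 34]
BINARY_OP - → 408 - 34 = 374. Stack: [374]
LOAD_CONST → push 66. Stack: [374, 66]
BINARY_OP + → 374 + 66 = 440. Stack: [440]
STORE_FAST t → t=440. Stack: []
LOAD_FAST_LOAD_FAST m,b → push 65,34. Stack: [65, 34]
BINARY_OP // → 65 // 34 = 1. Stack: [1]
LOAD_FAST q → push 408. Stack: [1, 408]
BINARY_OP // → 1 // 408 = 0. Stack: [0]
STORE_FAST q → q=0. Stack: []
LOAD_FAST t → push 440. Stack: [440]
LOAD_CONST → push 1. Stack: [440, 1]
BINARY_OP ^ → 440 ^ 1 = 441. Stack: [441]
LOAD_FAST_LOAD_FAST b,a → push 34,12. Stack: [441, 34, 12]
BINARY_OP | → 34 | 12 = 46. Stack: [441, 46]
BINARY_OP & → 441 & 46 = 40. Stack: [40]
STORE_FAST y → y=40. Stack: []
LOAD_FAST y → push 40. Stack: [40]
RETURN_VALUE → return 40.

40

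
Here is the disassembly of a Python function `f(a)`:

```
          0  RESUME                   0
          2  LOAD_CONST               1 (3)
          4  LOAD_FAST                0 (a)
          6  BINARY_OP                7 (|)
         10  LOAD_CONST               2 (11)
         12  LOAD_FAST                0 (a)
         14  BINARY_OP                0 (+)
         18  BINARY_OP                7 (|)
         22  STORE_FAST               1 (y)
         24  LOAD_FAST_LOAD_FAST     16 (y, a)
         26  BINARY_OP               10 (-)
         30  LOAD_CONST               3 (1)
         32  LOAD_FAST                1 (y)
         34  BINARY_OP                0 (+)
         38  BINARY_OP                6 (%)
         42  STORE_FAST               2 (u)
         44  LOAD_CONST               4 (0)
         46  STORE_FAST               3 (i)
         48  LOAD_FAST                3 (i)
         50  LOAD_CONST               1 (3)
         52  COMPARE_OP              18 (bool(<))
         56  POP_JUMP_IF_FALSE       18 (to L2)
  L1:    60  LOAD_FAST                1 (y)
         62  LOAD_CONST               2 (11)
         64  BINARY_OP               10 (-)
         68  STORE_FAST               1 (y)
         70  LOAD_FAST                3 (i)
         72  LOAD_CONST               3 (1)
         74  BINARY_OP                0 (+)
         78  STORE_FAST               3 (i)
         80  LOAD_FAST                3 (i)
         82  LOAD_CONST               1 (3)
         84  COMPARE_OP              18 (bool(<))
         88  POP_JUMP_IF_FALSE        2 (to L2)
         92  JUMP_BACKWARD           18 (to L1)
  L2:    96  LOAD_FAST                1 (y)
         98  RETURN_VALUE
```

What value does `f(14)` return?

LOAD_CONST → push 3. Stack: [3]
LOAD_FAST a → push 14. Stack: [3, 14]
BINARY_OP | → 3 | 14 = 15. Stack: [15]
LOAD_CONST → push 11. Stack: [15, 11]
LOAD_FAST a → push 14. Stack: [15, 11, 14]
BINARY_OP + → 11 + 14 = 25. Stack: [15, 25]
BINARY_OP | → 15 | 25 = 31. Stack: [31]
STORE_FAST y → y=31. Stack: []
LOAD_FAST_LOAD_FAST y,a → push 31,14. Stack: [31, 14]
BINARY_OP - → 31 - 14 = 17. Stack: [17]
LOAD_CONST → push 1. Stack: [17, 1]
LOAD_FAST y → push 31. Stack: [17, 1, 31]
BINARY_OP + → 1 + 31 = 32. Stack: [17, 32]
BINARY_OP % → 17 % 32 = 17. Stack: [17]
STORE_FAST u → u=17. Stack: []
LOAD_CONST → push 0. Stack: [0]
STORE_FAST i → i=0. Stack: []
LOAD_FAST i → push 0. Stack: [0]
LOAD_CONST → push 3. Stack: [0, 3]
COMPARE_OP bool(<) → 0 vs 3 = True. Stack: [True]
POP_JUMP_IF_FALSE → pop True; no jump. Stack: []
LOAD_FAST y → push 31. Stack: [31]
LOAD_CONST → push 11. Stack: [31, 11]
BINARY_OP - → 31 - 11 = 20. Stack: [20]
STORE_FAST y → y=20. Stack: []
LOAD_FAST i → push 0. Stack: [0]
LOAD_CONST → push 1. Stack: [0, 1]
BINARY_OP + → 0 + 1 = 1. Stack: [1]
STORE_FAST i → i=1. Stack: []
LOAD_FAST i → push 1. Stack: [1]
LOAD_CONST → push 3. Stack: [1, 3]
COMPARE_OP bool(<) → 1 vs 3 = True. Stack: [True]
POP_JUMP_IF_FALSE → pop True; no jump. Stack: []
LOAD_FAST y → push 20. Stack: [20]
LOAD_CONST → push 11. Stack: [20, 11]
BINARY_OP - → 20 - 11 = 9. Stack: [9]
STORE_FAST y → y=9. Stack: []
LOAD_FAST i → push 1. Stack: [1]
LOAD_CONST → push 1. Stack: [1, 1]
BINARY_OP + → 1 + 1 = 2. Stack: [2]
STORE_FAST i → i=2. Stack: []
LOAD_FAST i → push 2. Stack: [2]
LOAD_CONST → push 3. Stack: [2, 3]
COMPARE_OP bool(<) → 2 vs 3 = True. Stack: [True]
POP_JUMP_IF_FALSE → pop True; no jump. Stack: []
LOAD_FAST y → push 9. Stack: [9]
LOAD_CONST → push 11. Stack: [9, 11]
BINARY_OP - → 9 - 11 = -2. Stack: [-2]
STORE_FAST y → y=-2. Stack: []
LOAD_FAST i → push 2. Stack: [2]
LOAD_CONST → push 1. Stack: [2, 1]
BINARY_OP + → 2 + 1 = 3. Stack: [3]
STORE_FAST i → i=3. Stack: []
LOAD_FAST i → push 3. Stack: [3]
LOAD_CONST → push 3. Stack: [3, 3]
COMPARE_OP bool(<) → 3 vs 3 = False. Stack: [False]
POP_JUMP_IF_FALSE → pop False; jump. Stack: []
LOAD_FAST y → push -2. Stack: [-2]
RETURN_VALUE → return -2.

-2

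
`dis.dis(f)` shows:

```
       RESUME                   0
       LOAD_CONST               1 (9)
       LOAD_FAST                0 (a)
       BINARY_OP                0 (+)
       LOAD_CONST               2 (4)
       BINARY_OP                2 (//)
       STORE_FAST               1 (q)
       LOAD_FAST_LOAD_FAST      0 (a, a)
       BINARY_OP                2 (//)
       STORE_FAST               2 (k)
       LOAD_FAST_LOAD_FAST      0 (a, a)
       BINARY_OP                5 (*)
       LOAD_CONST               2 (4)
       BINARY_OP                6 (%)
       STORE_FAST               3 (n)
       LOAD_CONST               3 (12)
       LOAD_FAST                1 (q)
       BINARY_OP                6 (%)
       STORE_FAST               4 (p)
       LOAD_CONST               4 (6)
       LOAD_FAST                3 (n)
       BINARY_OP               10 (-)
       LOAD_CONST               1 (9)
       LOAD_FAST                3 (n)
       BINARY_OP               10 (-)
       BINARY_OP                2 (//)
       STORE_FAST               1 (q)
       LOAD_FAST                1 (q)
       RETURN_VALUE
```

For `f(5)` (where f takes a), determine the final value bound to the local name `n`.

LOAD_CONST → push 9. Stack: [9]
LOAD_FAST a → push 5. Stack: [9, 5]
BINARY_OP + → 9 + 5 = 14. Stack: [14]
LOAD_CONST → push 4. Stack: [14, 4]
BINARY_OP // → 14 // 4 = 3. Stack: [3]
STORE_FAST q → q=3. Stack: []
LOAD_FAST_LOAD_FAST a,a → push 5,5. Stack: [5, 5]
BINARY_OP // → 5 // 5 = 1. Stack: [1]
STORE_FAST k → k=1. Stack: []
LOAD_FAST_LOAD_FAST a,a → push 5,5. Stack: [5, 5]
BINARY_OP * → 5 * 5 = 25. Stack: [25]
LOAD_CONST → push 4. Stack: [25, 4]
BINARY_OP % → 25 % 4 = 1. Stack: [1]
STORE_FAST n → n=1. Stack: []
LOAD_CONST → push 12. Stack: [12]
LOAD_FAST q → push 3. Stack: [12, 3]
BINARY_OP % → 12 % 3 = 0. Stack: [0]
STORE_FAST p → p=0. Stack: []
LOAD_CONST → push 6. Stack: [6]
LOAD_FAST n → push 1. Stack: [6, 1]
BINARY_OP - → 6 - 1 = 5. Stack: [5]
LOAD_CONST → push 9. Stack: [5, 9]
LOAD_FAST n → push 1. Stack: [5, 9, 1]
BINARY_OP - → 9 - 1 = 8. Stack: [5, 8]
BINARY_OP // → 5 // 8 = 0. Stack: [0]
STORE_FAST q → q=0. Stack: []
LOAD_FAST q → push 0. Stack: [0]
RETURN_VALUE → return 0.

1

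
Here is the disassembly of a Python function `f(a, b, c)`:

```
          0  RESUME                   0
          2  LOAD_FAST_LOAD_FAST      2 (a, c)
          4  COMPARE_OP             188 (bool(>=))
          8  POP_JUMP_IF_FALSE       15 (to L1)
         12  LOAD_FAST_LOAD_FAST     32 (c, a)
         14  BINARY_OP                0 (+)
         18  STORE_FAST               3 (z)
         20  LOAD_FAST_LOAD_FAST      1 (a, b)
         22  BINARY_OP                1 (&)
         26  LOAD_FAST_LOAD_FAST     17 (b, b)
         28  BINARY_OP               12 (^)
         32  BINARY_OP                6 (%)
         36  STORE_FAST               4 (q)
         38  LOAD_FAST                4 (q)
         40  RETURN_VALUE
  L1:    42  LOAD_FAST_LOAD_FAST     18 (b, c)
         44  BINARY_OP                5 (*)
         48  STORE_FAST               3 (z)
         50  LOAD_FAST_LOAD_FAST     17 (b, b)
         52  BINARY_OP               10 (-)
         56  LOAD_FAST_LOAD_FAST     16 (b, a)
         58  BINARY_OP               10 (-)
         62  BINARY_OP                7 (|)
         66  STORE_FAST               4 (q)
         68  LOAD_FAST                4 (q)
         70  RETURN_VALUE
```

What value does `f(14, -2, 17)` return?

LOAD_FAST_LOAD_FAST a,c → push 14,17. Stack: [14, 17]
COMPARE_OP bool(>=) → 14 vs 17 = False. Stack: [False]
POP_JUMP_IF_FALSE → pop False; jump. Stack: []
LOAD_FAST_LOAD_FAST b,c → push -2,17. Stack: [-2, 17]
BINARY_OP * → -2 * 17 = -34. Stack: [-34]
STORE_FAST z → z=-34. Stack: []
LOAD_FAST_LOAD_FAST b,b → push -2,-2. Stack: [-2, -2]
BINARY_OP - → -2 - -2 = 0. Stack: [0]
LOAD_FAST_LOAD_FAST b,a → push -2,14. Stack: [0, -2, 14]
BINARY_OP - → -2 - 14 = -16. Stack: [0, -16]
BINARY_OP | → 0 | -16 = -16. Stack: [-16]
STORE_FAST q → q=-16. Stack: []
LOAD_FAST q → push -16. Stack: [-16]
RETURN_VALUE → return -16.

-16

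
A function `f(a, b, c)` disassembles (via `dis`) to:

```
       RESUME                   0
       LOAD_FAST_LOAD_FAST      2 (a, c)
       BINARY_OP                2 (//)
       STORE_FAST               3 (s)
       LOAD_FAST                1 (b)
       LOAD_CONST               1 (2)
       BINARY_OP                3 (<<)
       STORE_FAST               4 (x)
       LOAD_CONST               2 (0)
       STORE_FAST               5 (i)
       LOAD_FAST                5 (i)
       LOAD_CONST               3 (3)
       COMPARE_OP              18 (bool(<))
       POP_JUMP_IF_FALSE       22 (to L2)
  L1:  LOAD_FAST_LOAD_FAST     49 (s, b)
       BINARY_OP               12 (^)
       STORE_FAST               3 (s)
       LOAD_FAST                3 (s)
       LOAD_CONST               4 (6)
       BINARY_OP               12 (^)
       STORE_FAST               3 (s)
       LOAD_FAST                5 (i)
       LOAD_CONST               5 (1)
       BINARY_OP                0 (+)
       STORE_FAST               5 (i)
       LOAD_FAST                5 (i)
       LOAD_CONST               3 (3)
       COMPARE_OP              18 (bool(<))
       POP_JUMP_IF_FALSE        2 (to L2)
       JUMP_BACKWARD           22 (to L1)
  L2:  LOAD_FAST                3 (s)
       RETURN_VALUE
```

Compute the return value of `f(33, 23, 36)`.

LOAD_FAST_LOAD_FAST a,c → push 33,36. Stack: [33, 36]
BINARY_OP // → 33 // 36 = 0. Stack: [0]
STORE_FAST s → s=0. Stack: []
LOAD_FAST b → push 23. Stack: [23]
LOAD_CONST → push 2. Stack: [23, 2]
BINARY_OP << → 23 << 2 = 92. Stack: [92]
STORE_FAST x → x=92. Stack: []
LOAD_CONST → push 0. Stack: [0]
STORE_FAST i → i=0. Stack: []
LOAD_FAST i → push 0. Stack: [0]
LOAD_CONST → push 3. Stack: [0, 3]
COMPARE_OP bool(<) → 0 vs 3 = True. Stack: [True]
POP_JUMP_IF_FALSE → pop True; no jump. Stack: []
LOAD_FAST_LOAD_FAST s,b → push 0,23. Stack: [0, 23]
BINARY_OP ^ → 0 ^ 23 = 23. Stack: [23]
STORE_FAST s → s=23. Stack: []
LOAD_FAST s → push 23. Stack: [23]
LOAD_CONST → push 6. Stack: [23, 6]
BINARY_OP ^ → 23 ^ 6 = 17. Stack: [17]
STORE_FAST s → s=17. Stack: []
LOAD_FAST i → push 0. Stack: [0]
LOAD_CONST → push 1. Stack: [0, 1]
BINARY_OP + → 0 + 1 = 1. Stack: [1]
STORE_FAST i → i=1. Stack: []
LOAD_FAST i → push 1. Stack: [1]
LOAD_CONST → push 3. Stack: [1, 3]
COMPARE_OP bool(<) → 1 vs 3 = True. Stack: [True]
POP_JUMP_IF_FALSE → pop True; no jump. Stack: []
LOAD_FAST_LOAD_FAST s,b → push 17,23. Stack: [17, 23]
BINARY_OP ^ → 17 ^ 23 = 6. Stack: [6]
STORE_FAST s → s=6. Stack: []
LOAD_FAST s → push 6. Stack: [6]
LOAD_CONST → push 6. Stack: [6, 6]
BINARY_OP ^ → 6 ^ 6 = 0. Stack: [0]
STORE_FAST s → s=0. Stack: []
LOAD_FAST i → push 1. Stack: [1]
LOAD_CONST → push 1. Stack: [1, 1]
BINARY_OP + → 1 + 1 = 2. Stack: [2]
STORE_FAST i → i=2. Stack: []
LOAD_FAST i → push 2. Stack: [2]
LOAD_CONST → push 3. Stack: [2, 3]
COMPARE_OP bool(<) → 2 vs 3 = True. Stack: [True]
POP_JUMP_IF_FALSE → pop True; no jump. Stack: []
LOAD_FAST_LOAD_FAST s,b → push 0,23. Stack: [0, 23]
BINARY_OP ^ → 0 ^ 23 = 23. Stack: [23]
STORE_FAST s → s=23. Stack: []
LOAD_FAST s → push 23. Stack: [23]
LOAD_CONST → push 6. Stack: [23, 6]
BINARY_OP ^ → 23 ^ 6 = 17. Stack: [17]
STORE_FAST s → s=17. Stack: []
LOAD_FAST i → push 2. Stack: [2]
LOAD_CONST → push 1. Stack: [2, 1]
BINARY_OP + → 2 + 1 = 3. Stack: [3]
STORE_FAST i → i=3. Stack: []
LOAD_FAST i → push 3. Stack: [3]
LOAD_CONST → push 3. Stack: [3, 3]
COMPARE_OP bool(<) → 3 vs 3 = False. Stack: [False]
POP_JUMP_IF_FALSE → pop False; jump. Stack: []
LOAD_FAST s → push 17. Stack: [17]
RETURN_VALUE → return 17.

17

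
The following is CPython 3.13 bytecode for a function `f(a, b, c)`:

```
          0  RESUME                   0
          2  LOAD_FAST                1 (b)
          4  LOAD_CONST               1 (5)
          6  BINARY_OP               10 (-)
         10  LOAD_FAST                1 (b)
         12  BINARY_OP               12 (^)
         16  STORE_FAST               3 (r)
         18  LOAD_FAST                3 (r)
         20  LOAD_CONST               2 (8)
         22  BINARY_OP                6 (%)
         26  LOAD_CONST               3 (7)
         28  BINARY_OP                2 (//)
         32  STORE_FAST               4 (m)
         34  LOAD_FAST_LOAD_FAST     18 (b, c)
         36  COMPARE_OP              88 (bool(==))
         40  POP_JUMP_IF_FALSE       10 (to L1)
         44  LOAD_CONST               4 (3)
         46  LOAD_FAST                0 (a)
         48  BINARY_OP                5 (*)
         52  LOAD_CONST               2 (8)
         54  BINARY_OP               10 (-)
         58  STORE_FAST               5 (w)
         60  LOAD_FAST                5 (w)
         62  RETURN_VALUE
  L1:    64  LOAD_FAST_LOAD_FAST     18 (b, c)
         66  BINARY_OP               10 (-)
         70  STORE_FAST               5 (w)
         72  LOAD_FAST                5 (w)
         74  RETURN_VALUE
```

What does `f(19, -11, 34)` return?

LOAD_FAST b → push -11. Stack: [-11]
LOAD_CONST → push 5. Stack: [-11, 5]
BINARY_OP - → -11 - 5 = -16. Stack: [-16]
LOAD_FAST b → push -11. Stack: [-16, -11]
BINARY_OP ^ → -16 ^ -11 = 5. Stack: [5]
STORE_FAST r → r=5. Stack: []
LOAD_FAST r → push 5. Stack: [5]
LOAD_CONST → push 8. Stack: [5, 8]
BINARY_OP % → 5 % 8 = 5. Stack: [5]
LOAD_CONST → push 7. Stack: [5, 7]
BINARY_OP // → 5 // 7 = 0. Stack: [0]
STORE_FAST m → m=0. Stack: []
LOAD_FAST_LOAD_FAST b,c → push -11,34. Stack: [-11, 34]
COMPARE_OP bool(==) → -11 vs 34 = False. Stack: [False]
POP_JUMP_IF_FALSE → pop False; jump. Stack: []
LOAD_FAST_LOAD_FAST b,c → push -11,34. Stack: [-11, 34]
BINARY_OP - → -11 - 34 = -45. Stack: [-45]
STORE_FAST w → w=-45. Stack: []
LOAD_FAST w → push -45. Stack: [-45]
RETURN_VALUE → return -45.

-45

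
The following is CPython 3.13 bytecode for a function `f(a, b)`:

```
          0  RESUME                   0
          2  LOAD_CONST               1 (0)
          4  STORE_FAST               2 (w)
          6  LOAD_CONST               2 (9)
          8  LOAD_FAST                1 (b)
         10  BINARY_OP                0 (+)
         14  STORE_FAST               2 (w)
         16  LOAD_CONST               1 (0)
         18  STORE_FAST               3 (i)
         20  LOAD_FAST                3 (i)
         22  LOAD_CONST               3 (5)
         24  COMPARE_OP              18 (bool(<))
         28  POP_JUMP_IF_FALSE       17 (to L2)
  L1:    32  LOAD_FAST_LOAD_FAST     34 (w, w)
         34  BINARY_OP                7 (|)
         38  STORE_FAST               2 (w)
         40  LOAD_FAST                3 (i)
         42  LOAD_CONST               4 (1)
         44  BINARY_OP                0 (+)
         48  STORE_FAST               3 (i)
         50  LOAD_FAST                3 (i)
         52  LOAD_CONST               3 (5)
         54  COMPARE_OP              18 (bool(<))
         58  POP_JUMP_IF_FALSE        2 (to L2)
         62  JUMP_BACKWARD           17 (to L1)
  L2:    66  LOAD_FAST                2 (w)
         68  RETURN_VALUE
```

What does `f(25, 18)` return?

27

LOAD_CONST → push 0
STORE_FAST w → w=0
LOAD_CONST → push 9
LOAD_FAST b → push 18
BINARY_OP + → 9 + 18 = 27
STORE_FAST w → w=27
LOAD_CONST → push 0
STORE_FAST i → i=0
LOAD_FAST i → push 0
LOAD_CONST → push 5
COMPARE_OP bool(<) → 0 vs 5 = True
POP_JUMP_IF_FALSE → pop True; no jump
LOAD_FAST_LOAD_FAST w,w → push 27,27
BINARY_OP | → 27 | 27 = 27
STORE_FAST w → w=27
LOAD_FAST i → push 0
LOAD_CONST → push 1
BINARY_OP + → 0 + 1 = 1
STORE_FAST i → i=1
LOAD_FAST i → push 1
LOAD_CONST → push 5
COMPARE_OP bool(<) → 1 vs 5 = True
POP_JUMP_IF_FALSE → pop True; no jump
LOAD_FAST_LOAD_FAST w,w → push 27,27
BINARY_OP | → 27 | 27 = 27
STORE_FAST w → w=27
LOAD_FAST i → push 1
LOAD_CONST → push 1
BINARY_OP + → 1 + 1 = 2
STORE_FAST i → i=2
LOAD_FAST i → push 2
LOAD_CONST → push 5
COMPARE_OP bool(<) → 2 vs 5 = True
POP_JUMP_IF_FALSE → pop True; no jump
LOAD_FAST_LOAD_FAST w,w → push 27,27
BINARY_OP | → 27 | 27 = 27
STORE_FAST w → w=27
LOAD_FAST i → push 2
LOAD_CONST → push 1
BINARY_OP + → 2 + 1 = 3
STORE_FAST i → i=3
LOAD_FAST i → push 3
LOAD_CONST → push 5
COMPARE_OP bool(<) → 3 vs 5 = True
POP_JUMP_IF_FALSE → pop True; no jump
LOAD_FAST_LOAD_FAST w,w → push 27,27
BINARY_OP | → 27 | 27 = 27
STORE_FAST w → w=27
LOAD_FAST i → push 3
LOAD_CONST → push 1
BINARY_OP + → 3 + 1 = 4
STORE_FAST i → i=4
LOAD_FAST i → push 4
LOAD_CONST → push 5
COMPARE_OP bool(<) → 4 vs 5 = True
POP_JUMP_IF_FALSE → pop True; no jump
LOAD_FAST_LOAD_FAST w,w → push 27,27
BINARY_OP | → 27 | 27 = 27
STORE_FAST w → w=27
LOAD_FAST i → push 4
LOAD_CONST → push 1
BINARY_OP + → 4 + 1 = 5
STORE_FAST i → i=5
LOAD_FAST i → push 5
LOAD_CONST → push 5
COMPARE_OP bool(<) → 5 vs 5 = False
POP_JUMP_IF_FALSE → pop False; jump
LOAD_FAST w → push 27
RETURN_VALUE → return 27.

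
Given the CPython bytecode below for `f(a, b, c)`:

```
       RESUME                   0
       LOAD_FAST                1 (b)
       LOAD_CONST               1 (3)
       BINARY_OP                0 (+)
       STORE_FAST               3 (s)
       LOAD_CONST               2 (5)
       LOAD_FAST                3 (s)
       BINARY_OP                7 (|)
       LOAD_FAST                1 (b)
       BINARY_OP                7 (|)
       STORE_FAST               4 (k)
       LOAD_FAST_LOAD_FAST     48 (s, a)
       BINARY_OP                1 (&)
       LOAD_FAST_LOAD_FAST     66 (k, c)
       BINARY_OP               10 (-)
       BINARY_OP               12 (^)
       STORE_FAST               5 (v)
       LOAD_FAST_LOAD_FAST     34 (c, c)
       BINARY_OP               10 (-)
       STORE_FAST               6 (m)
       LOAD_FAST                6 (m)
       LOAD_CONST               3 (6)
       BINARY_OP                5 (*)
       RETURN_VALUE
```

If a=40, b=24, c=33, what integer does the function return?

0

LOAD_FAST b → push 24. Stack: [24]
LOAD_CONST → push 3. Stack: [24, 3]
BINARY_OP + → 24 + 3 = 27. Stack: [27]
STORE_FAST s → s=27. Stack: []
LOAD_CONST → push 5. Stack: [5]
LOAD_FAST s → push 27. Stack: [5, 27]
BINARY_OP | → 5 | 27 = 31. Stack: [31]
LOAD_FAST b → push 24. Stack: [31, 24]
BINARY_OP | → 31 | 24 = 31. Stack: [31]
STORE_FAST k → k=31. Stack: []
LOAD_FAST_LOAD_FAST s,a → push 27,40. Stack: [27, 40]
BINARY_OP & → 27 & 40 = 8. Stack: [8]
LOAD_FAST_LOAD_FAST k,c → push 31,33. Stack: [8, 31, 33]
BINARY_OP - → 31 - 33 = -2. Stack: [8, -2]
BINARY_OP ^ → 8 ^ -2 = -10. Stack: [-10]
STORE_FAST v → v=-10. Stack: []
LOAD_FAST_LOAD_FAST c,c → push 33,33. Stack: [33, 33]
BINARY_OP - → 33 - 33 = 0. Stack: [0]
STORE_FAST m → m=0. Stack: []
LOAD_FAST m → push 0. Stack: [0]
LOAD_CONST → push 6. Stack: [0, 6]
BINARY_OP * → 0 * 6 = 0. Stack: [0]
RETURN_VALUE → return 0.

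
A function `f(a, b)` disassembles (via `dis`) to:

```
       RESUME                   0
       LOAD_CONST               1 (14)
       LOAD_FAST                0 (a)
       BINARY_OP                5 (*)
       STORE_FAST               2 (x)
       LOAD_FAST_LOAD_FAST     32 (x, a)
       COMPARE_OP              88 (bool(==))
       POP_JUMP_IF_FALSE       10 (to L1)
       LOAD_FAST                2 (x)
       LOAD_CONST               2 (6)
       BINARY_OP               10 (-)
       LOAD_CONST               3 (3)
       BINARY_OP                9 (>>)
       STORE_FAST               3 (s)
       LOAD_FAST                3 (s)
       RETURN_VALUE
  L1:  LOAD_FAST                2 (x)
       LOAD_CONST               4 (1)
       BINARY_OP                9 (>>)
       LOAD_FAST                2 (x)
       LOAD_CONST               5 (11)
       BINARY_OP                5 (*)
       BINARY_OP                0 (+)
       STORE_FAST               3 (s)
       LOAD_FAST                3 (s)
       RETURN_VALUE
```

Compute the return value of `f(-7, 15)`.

-1127

LOAD_CONST → push 14. Stack: [14]
LOAD_FAST a → push -7. Stack: [14, -7]
BINARY_OP * → 14 * -7 = -98. Stack: [-98]
STORE_FAST x → x=-98. Stack: []
LOAD_FAST_LOAD_FAST x,a → push -98,-7. Stack: [-98, -7]
COMPARE_OP bool(==) → -98 vs -7 = False. Stack: [False]
POP_JUMP_IF_FALSE → pop False; jump. Stack: []
LOAD_FAST x → push -98. Stack: [-98]
LOAD_CONST → push 1. Stack: [-98, 1]
BINARY_OP >> → -98 >> 1 = -49. Stack: [-49]
LOAD_FAST x → push -98. Stack: [-49, -98]
LOAD_CONST → push 11. Stack: [-49, -98, 11]
BINARY_OP * → -98 * 11 = -1078. Stack: [-49, -1078]
BINARY_OP + → -49 + -1078 = -1127. Stack: [-1127]
STORE_FAST s → s=-1127. Stack: []
LOAD_FAST s → push -1127. Stack: [-1127]
RETURN_VALUE → return -1127.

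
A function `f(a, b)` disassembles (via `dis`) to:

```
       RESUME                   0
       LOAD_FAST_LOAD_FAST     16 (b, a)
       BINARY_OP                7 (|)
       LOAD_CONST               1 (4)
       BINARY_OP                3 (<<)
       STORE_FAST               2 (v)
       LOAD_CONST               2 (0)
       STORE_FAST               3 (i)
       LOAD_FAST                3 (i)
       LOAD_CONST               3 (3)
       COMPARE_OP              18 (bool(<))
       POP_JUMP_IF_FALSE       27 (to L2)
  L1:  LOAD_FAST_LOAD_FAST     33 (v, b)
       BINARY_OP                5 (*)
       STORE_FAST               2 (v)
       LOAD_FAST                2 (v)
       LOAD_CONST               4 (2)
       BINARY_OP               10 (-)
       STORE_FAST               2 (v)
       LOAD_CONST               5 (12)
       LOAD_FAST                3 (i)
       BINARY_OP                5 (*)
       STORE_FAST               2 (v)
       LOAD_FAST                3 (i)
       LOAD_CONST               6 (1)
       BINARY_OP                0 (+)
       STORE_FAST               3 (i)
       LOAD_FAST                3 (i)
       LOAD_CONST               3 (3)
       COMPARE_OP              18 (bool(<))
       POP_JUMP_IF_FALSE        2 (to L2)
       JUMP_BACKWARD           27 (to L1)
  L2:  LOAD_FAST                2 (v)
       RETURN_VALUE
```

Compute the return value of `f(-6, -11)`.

LOAD_FAST_LOAD_FAST b,a → push -11,-6
BINARY_OP | → -11 | -6 = -1
LOAD_CONST → push 4
BINARY_OP << → -1 << 4 = -16
STORE_FAST v → v=-16
LOAD_CONST → push 0
STORE_FAST i → i=0
LOAD_FAST i → push 0
LOAD_CONST → push 3
COMPARE_OP bool(<) → 0 vs 3 = True
POP_JUMP_IF_FALSE → pop True; no jump
LOAD_FAST_LOAD_FAST v,b → push -16,-11
BINARY_OP * → -16 * -11 = 176
STORE_FAST v → v=176
LOAD_FAST v → push 176
LOAD_CONST → push 2
BINARY_OP - → 176 - 2 = 174
STORE_FAST v → v=174
LOAD_CONST → push 12
LOAD_FAST i → push 0
BINARY_OP * → 12 * 0 = 0
STORE_FAST v → v=0
LOAD_FAST i → push 0
LOAD_CONST → push 1
BINARY_OP + → 0 + 1 = 1
STORE_FAST i → i=1
LOAD_FAST i → push 1
LOAD_CONST → push 3
COMPARE_OP bool(<) → 1 vs 3 = True
POP_JUMP_IF_FALSE → pop True; no jump
LOAD_FAST_LOAD_FAST v,b → push 0,-11
BINARY_OP * → 0 * -11 = 0
STORE_FAST v → v=0
LOAD_FAST v → push 0
LOAD_CONST → push 2
BINARY_OP - → 0 - 2 = -2
STORE_FAST v → v=-2
LOAD_CONST → push 12
LOAD_FAST i → push 1
BINARY_OP * → 12 * 1 = 12
STORE_FAST v → v=12
LOAD_FAST i → push 1
LOAD_CONST → push 1
BINARY_OP + → 1 + 1 = 2
STORE_FAST i → i=2
LOAD_FAST i → push 2
LOAD_CONST → push 3
COMPARE_OP bool(<) → 2 vs 3 = True
POP_JUMP_IF_FALSE → pop True; no jump
LOAD_FAST_LOAD_FAST v,b → push 12,-11
BINARY_OP * → 12 * -11 = -132
STORE_FAST v → v=-132
LOAD_FAST v → push -132
LOAD_CONST → push 2
BINARY_OP - → -132 - 2 = -134
STORE_FAST v → v=-134
LOAD_CONST → push 12
LOAD_FAST i → push 2
BINARY_OP * → 12 * 2 = 24
STORE_FAST v → v=24
LOAD_FAST i → push 2
LOAD_CONST → push 1
BINARY_OP + → 2 + 1 = 3
STORE_FAST i → i=3
LOAD_FAST i → push 3
LOAD_CONST → push 3
COMPARE_OP bool(<) → 3 vs 3 = False
POP_JUMP_IF_FALSE → pop False; jump
LOAD_FAST v → push 24
RETURN_VALUE → return 24.

24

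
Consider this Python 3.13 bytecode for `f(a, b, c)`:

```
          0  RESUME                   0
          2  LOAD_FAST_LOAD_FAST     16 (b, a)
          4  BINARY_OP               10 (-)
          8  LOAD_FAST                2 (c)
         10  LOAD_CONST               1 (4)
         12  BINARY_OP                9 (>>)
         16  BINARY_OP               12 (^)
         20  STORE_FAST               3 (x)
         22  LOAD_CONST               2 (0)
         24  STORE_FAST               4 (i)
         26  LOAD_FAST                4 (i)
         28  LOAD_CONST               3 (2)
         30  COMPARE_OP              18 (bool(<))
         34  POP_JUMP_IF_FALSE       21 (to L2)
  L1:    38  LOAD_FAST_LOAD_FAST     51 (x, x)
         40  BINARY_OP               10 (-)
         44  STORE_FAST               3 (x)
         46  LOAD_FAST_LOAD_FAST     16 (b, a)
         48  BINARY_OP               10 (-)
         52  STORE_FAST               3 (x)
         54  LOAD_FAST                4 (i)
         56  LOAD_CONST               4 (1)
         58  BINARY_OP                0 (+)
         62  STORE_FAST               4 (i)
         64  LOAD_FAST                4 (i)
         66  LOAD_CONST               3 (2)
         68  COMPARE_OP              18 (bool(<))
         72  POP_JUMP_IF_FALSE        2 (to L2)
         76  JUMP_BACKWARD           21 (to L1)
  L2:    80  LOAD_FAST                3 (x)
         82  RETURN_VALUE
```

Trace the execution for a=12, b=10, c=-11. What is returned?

-2

LOAD_FAST_LOAD_FAST b,a → push 10,12. Stack: [10, 12]
BINARY_OP - → 10 - 12 = -2. Stack: [-2]
LOAD_FAST c → push -11. Stack: [-2, -11]
LOAD_CONST → push 4. Stack: [-2, -11, 4]
BINARY_OP >> → -11 >> 4 = -1. Stack: [-2, -1]
BINARY_OP ^ → -2 ^ -1 = 1. Stack: [1]
STORE_FAST x → x=1. Stack: []
LOAD_CONST → push 0. Stack: [0]
STORE_FAST i → i=0. Stack: []
LOAD_FAST i → push 0. Stack: [0]
LOAD_CONST → push 2. Stack: [0, 2]
COMPARE_OP bool(<) → 0 vs 2 = True. Stack: [True]
POP_JUMP_IF_FALSE → pop True; no jump. Stack: []
LOAD_FAST_LOAD_FAST x,x → push 1,1. Stack: [1, 1]
BINARY_OP - → 1 - 1 = 0. Stack: [0]
STORE_FAST x → x=0. Stack: []
LOAD_FAST_LOAD_FAST b,a → push 10,12. Stack: [10, 12]
BINARY_OP - → 10 - 12 = -2. Stack: [-2]
STORE_FAST x → x=-2. Stack: []
LOAD_FAST i → push 0. Stack: [0]
LOAD_CONST → push 1. Stack: [0, 1]
BINARY_OP + → 0 + 1 = 1. Stack: [1]
STORE_FAST i → i=1. Stack: []
LOAD_FAST i → push 1. Stack: [1]
LOAD_CONST → push 2. Stack: [1, 2]
COMPARE_OP bool(<) → 1 vs 2 = True. Stack: [True]
POP_JUMP_IF_FALSE → pop True; no jump. Stack: []
LOAD_FAST_LOAD_FAST x,x → push -2,-2. Stack: [-2, -2]
BINARY_OP - → -2 - -2 = 0. Stack: [0]
STORE_FAST x → x=0. Stack: []
LOAD_FAST_LOAD_FAST b,a → push 10,12. Stack: [10, 12]
BINARY_OP - → 10 - 12 = -2. Stack: [-2]
STORE_FAST x → x=-2. Stack: []
LOAD_FAST i → push 1. Stack: [1]
LOAD_CONST → push 1. Stack: [1, 1]
BINARY_OP + → 1 + 1 = 2. Stack: [2]
STORE_FAST i → i=2. Stack: []
LOAD_FAST i → push 2. Stack: [2]
LOAD_CONST → push 2. Stack: [2, 2]
COMPARE_OP bool(<) → 2 vs 2 = False. Stack: [False]
POP_JUMP_IF_FALSE → pop False; jump. Stack: []
LOAD_FAST x → push -2. Stack: [-2]
RETURN_VALUE → return -2.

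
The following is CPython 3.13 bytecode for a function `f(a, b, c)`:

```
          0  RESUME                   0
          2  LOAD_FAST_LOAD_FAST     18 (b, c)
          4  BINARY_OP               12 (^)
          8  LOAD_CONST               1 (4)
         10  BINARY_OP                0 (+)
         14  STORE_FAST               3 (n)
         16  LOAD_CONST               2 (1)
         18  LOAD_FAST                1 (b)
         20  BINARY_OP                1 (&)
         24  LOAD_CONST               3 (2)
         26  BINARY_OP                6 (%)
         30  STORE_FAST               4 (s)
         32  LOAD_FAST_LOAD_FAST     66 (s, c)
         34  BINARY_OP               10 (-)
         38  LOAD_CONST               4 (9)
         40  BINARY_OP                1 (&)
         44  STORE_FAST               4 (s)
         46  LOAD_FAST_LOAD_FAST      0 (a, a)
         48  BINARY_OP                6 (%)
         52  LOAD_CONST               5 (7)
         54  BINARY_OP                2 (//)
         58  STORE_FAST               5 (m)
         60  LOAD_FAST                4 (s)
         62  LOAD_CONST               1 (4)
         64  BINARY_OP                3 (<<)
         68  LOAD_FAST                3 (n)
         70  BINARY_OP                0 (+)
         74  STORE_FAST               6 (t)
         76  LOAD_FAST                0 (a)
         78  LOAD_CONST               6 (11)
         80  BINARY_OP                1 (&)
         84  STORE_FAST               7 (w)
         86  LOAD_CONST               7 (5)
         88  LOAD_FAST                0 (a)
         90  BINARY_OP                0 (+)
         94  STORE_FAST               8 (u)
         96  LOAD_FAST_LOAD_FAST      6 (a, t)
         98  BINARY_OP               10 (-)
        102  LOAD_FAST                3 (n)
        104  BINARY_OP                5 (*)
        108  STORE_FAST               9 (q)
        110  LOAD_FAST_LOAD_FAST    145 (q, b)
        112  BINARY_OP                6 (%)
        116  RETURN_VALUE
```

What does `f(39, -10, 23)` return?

-4

LOAD_FAST_LOAD_FAST b,c → push -10,23. Stack: [-10, 23]
BINARY_OP ^ → -10 ^ 23 = -31. Stack: [-31]
LOAD_CONST → push 4. Stack: [-31, 4]
BINARY_OP + → -31 + 4 = -27. Stack: [-27]
STORE_FAST n → n=-27. Stack: []
LOAD_CONST → push 1. Stack: [1]
LOAD_FAST b → push -10. Stack: [1, -10]
BINARY_OP & → 1 & -10 = 0. Stack: [0]
LOAD_CONST → push 2. Stack: [0, 2]
BINARY_OP % → 0 % 2 = 0. Stack: [0]
STORE_FAST s → s=0. Stack: []
LOAD_FAST_LOAD_FAST s,c → push 0,23. Stack: [0, 23]
BINARY_OP - → 0 - 23 = -23. Stack: [-23]
LOAD_CONST → push 9. Stack: [-23, 9]
BINARY_OP & → -23 & 9 = 9. Stack: [9]
STORE_FAST s → s=9. Stack: []
LOAD_FAST_LOAD_FAST a,a → push 39,39. Stack: [39, 39]
BINARY_OP % → 39 % 39 = 0. Stack: [0]
LOAD_CONST → push 7. Stack: [0, 7]
BINARY_OP // → 0 // 7 = 0. Stack: [0]
STORE_FAST m → m=0. Stack: []
LOAD_FAST s → push 9. Stack: [9]
LOAD_CONST → push 4. Stack: [9, 4]
BINARY_OP << → 9 << 4 = 144. Stack: [144]
LOAD_FAST n → push -27. Stack: [144, -27]
BINARY_OP + → 144 + -27 = 117. Stack: [117]
STORE_FAST t → t=117. Stack: []
LOAD_FAST a → push 39. Stack: [39]
LOAD_CONST → push 11. Stack: [39, 11]
BINARY_OP & → 39 & 11 = 3. Stack: [3]
STORE_FAST w → w=3. Stack: []
LOAD_CONST → push 5. Stack: [5]
LOAD_FAST a → push 39. Stack: [5, 39]
BINARY_OP + → 5 + 39 = 44. Stack: [44]
STORE_FAST u → u=44. Stack: []
LOAD_FAST_LOAD_FAST a,t → push 39,117. Stack: [39, 117]
BINARY_OP - → 39 - 117 = -78. Stack: [-78]
LOAD_FAST n → push -27. Stack: [-78, -27]
BINARY_OP * → -78 * -27 = 2106. Stack: [2106]
STORE_FAST q → q=2106. Stack: []
LOAD_FAST_LOAD_FAST q,b → push 2106,-10. Stack: [2106, -10]
BINARY_OP % → 2106 % -10 = -4. Stack: [-4]
RETURN_VALUE → return -4.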